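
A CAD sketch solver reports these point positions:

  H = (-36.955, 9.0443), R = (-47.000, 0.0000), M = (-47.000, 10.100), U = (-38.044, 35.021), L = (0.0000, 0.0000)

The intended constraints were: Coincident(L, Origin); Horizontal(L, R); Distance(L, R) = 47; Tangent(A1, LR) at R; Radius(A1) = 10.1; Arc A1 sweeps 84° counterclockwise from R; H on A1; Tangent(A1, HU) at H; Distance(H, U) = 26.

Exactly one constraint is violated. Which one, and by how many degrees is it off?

Tangent(A1, HU) at H — off by 8.40°.

L = (0.00, 0.00) ✓; L.y = 0.00, R.y = 0.00 ✓; |LR| = 47.00 ✓; ∠(MR, RL) = 90.00° ✓; |MR| = 10.10 ✓; bearing(M→H) − bearing(M→R) = 84.00° ✓; |MH| = 10.10 ✓; ∠(MH, HU) = 81.60° ✗; |HU| = 26.00 ✓.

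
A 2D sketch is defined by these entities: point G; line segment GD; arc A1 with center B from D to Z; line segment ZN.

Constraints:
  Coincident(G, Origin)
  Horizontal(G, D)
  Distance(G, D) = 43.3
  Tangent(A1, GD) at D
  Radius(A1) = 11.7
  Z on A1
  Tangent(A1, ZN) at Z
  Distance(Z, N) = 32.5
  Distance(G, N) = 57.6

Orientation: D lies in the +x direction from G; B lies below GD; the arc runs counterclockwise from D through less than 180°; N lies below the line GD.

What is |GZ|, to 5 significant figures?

34.275

Checks: |BZ| = 11.70 ✓; ∠(BZ, ZN) = 90.00° ✓; |ZN| = 32.50 ✓; |GN| = 57.60 ✓.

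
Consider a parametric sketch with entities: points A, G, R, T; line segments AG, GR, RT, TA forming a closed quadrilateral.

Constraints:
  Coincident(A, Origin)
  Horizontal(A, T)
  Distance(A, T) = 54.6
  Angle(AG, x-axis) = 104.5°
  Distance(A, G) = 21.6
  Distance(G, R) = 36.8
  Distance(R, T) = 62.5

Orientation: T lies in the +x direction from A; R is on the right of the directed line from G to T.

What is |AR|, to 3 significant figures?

16.9

Checks: |GR| = 36.80 ✓; |RT| = 62.50 ✓.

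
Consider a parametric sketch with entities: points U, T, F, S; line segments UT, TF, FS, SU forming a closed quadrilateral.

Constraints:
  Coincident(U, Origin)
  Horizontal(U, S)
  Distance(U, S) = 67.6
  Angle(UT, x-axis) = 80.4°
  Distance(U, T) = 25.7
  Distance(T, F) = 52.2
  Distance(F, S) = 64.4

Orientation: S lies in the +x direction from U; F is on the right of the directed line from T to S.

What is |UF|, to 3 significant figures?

28.1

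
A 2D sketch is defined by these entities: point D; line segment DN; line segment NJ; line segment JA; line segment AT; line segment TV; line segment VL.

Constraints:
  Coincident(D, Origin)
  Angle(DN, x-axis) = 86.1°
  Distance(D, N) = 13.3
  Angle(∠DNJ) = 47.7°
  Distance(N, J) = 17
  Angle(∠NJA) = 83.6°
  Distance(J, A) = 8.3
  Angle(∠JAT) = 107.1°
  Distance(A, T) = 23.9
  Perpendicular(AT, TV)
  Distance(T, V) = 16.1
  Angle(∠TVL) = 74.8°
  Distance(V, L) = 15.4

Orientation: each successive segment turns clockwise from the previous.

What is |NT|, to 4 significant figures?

14.69

D is at the origin; DN runs at 86.1° with length 13.3, so N = (0.9046, 13.27). ∠DNJ = 47.7° gives NJ at -46.20° from the x-axis; with |NJ| = 17.0, J = (12.67, 0.9993). ∠NJA = 83.6° gives JA at -142.6° from the x-axis; with |JA| = 8.3, A = (6.077, -4.042). ∠JAT = 107.1° gives AT at 144.5° from the x-axis; with |AT| = 23.9, T = (-13.38, 9.837). Then |NT| = |T − N| = 14.69.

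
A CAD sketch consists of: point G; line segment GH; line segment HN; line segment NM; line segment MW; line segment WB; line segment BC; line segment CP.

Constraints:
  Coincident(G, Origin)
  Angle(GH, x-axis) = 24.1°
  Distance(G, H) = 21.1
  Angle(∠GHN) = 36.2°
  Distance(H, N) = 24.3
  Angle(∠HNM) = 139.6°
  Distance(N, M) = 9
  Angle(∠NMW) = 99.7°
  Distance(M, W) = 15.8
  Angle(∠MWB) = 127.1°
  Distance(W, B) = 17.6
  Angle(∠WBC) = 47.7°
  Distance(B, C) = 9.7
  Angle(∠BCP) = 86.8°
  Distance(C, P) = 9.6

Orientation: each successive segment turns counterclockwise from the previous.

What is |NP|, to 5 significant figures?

20.353

∠WBC = 47.7° gives BC at 113.80° from the x-axis; with |BC| = 9.7, C = (5.3920, -2.2415). ∠BCP = 86.8° gives CP at -153.00° from the x-axis; with |CP| = 9.6, P = (-3.1616, -6.5998). Then |NP| = |P − N| = 20.353.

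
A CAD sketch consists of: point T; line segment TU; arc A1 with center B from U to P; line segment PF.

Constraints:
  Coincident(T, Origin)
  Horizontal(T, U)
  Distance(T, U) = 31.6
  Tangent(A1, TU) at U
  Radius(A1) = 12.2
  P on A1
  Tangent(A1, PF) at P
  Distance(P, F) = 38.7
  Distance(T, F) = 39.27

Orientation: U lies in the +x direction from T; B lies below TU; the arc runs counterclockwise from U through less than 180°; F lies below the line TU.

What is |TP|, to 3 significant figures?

21.9

T is at the origin; T and U share the same y with |TU| = 31.6 and U on the +x side, so U = (31.6, 0.00). Tangency of A1 to TU means the radius BU is perpendicular to TU, so B = U + (0, -12.2) = (31.6, -12.2). Since BP ⟂ PF (tangency), |BF| = √(12.2² + 38.7²) = 40.6 regardless of where P sits on A1. So F lies on both circle(T, 39.27) and circle(B, 40.6); the below-TU intersection is F = (1.35, -39.2). P is the foot of the tangent from F: P = (21.1, -5.97).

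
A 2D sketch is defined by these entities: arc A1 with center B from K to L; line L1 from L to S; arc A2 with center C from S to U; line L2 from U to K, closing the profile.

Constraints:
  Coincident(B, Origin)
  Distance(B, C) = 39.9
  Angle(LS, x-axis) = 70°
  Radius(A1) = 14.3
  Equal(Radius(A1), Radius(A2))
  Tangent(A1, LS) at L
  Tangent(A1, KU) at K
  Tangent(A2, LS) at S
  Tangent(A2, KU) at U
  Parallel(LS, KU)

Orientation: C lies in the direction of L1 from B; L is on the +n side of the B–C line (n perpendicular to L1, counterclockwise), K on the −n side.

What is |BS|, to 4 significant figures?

42.39

The slot axis is L1's direction at 70.0°, so u = (cos 70.0°, sin 70.0°) = (0.3420, 0.9397) and n = (−sin 70.0°, cos 70.0°) = (-0.9397, 0.3420). B is at the origin and C lies 39.9 along u from B, so C = 39.9·u = (13.65, 37.49). Tangency of A1 to both parallel lines with radius 14.3 puts L and K at B ± 14.3·n: L = (-13.44, 4.891), K = (13.44, -4.891). Equal radii place S and U the same way about C: S = C + 14.3·n = (0.2090, 42.38), U = C − 14.3·n = (27.08, 32.60). Then |BS| = |S − B| = 42.39.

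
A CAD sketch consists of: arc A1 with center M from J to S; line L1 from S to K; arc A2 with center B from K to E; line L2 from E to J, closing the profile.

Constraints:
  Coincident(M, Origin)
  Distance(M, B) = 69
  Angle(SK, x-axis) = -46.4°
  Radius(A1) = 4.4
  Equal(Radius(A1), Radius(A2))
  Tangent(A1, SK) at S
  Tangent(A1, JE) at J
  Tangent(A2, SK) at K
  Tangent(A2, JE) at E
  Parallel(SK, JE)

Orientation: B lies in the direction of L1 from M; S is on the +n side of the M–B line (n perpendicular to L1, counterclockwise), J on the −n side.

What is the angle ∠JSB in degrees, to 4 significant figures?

86.35°

The slot axis is L1's direction at -46.4°, so u = (cos -46.4°, sin -46.4°) = (0.6896, -0.7242) and n = (−sin -46.4°, cos -46.4°) = (0.7242, 0.6896). M is at the origin and B lies 69.0 along u from M, so B = 69.0·u = (47.58, -49.97). Tangency of A1 to both parallel lines with radius 4.4 puts S and J at M ± 4.4·n: S = (3.186, 3.034), J = (-3.186, -3.034). Then cos ∠JSB = SJ·SB / (|SJ||SB|), giving 86.35°.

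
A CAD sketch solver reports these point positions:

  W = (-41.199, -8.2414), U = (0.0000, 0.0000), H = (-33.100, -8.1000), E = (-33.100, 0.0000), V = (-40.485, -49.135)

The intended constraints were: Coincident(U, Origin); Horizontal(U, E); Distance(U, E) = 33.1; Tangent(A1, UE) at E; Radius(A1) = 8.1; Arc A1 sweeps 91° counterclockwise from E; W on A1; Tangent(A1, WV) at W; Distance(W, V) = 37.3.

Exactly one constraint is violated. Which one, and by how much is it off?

Distance(W, V) = 37.3 — off by 3.60.

U = (0.00, 0.00) ✓; U.y = 0.00, E.y = 0.00 ✓; |UE| = 33.10 ✓; ∠(HE, EU) = 90.00° ✓; |HE| = 8.100 ✓; bearing(H→W) − bearing(H→E) = 91.00° ✓; |HW| = 8.100 ✓; ∠(HW, WV) = 90.00° ✓; |WV| = 40.90 ✗.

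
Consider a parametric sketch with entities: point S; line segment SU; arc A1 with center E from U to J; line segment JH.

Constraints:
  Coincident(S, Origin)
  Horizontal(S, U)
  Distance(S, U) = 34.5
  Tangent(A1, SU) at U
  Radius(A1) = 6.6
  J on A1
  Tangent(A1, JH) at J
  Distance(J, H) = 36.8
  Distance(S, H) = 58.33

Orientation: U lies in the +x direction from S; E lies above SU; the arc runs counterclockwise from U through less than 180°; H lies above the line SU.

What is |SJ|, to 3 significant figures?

41.7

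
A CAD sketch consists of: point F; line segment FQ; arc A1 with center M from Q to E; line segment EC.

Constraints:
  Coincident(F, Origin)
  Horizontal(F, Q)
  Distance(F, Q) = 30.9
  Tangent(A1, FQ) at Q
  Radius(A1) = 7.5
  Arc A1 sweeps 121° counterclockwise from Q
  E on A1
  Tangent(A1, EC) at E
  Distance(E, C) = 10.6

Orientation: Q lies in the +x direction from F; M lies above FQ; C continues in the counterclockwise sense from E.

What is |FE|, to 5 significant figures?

39.020

F is at the origin; F and Q share the same y with |FQ| = 30.9 and Q on the +x side, so Q = (30.900, 0.0000). Tangency of A1 to FQ means the radius MQ is perpendicular to FQ, so M = Q + (0, 7.5) = (30.900, 7.5000). On A1, Q sits at bearing -90° from M; a 121° counterclockwise sweep puts E at bearing 31°, so E = M + 7.5·(cos 31°, sin 31°) = (37.329, 11.363). Then |FE| = |E − F| = 39.020.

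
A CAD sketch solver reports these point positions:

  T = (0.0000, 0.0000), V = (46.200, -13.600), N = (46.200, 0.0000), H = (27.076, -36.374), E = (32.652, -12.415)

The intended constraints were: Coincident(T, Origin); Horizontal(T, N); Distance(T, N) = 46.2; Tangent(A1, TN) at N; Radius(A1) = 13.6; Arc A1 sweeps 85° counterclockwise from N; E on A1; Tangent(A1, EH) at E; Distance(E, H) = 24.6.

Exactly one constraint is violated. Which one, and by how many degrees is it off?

Tangent(A1, EH) at E — off by 8.10°.

T = (0.00, 0.00) ✓; T.y = 0.00, N.y = 0.00 ✓; |TN| = 46.20 ✓; ∠(VN, NT) = 90.00° ✓; |VN| = 13.60 ✓; bearing(V→E) − bearing(V→N) = 85.00° ✓; |VE| = 13.60 ✓; ∠(VE, EH) = 98.10° ✗; |EH| = 24.60 ✓.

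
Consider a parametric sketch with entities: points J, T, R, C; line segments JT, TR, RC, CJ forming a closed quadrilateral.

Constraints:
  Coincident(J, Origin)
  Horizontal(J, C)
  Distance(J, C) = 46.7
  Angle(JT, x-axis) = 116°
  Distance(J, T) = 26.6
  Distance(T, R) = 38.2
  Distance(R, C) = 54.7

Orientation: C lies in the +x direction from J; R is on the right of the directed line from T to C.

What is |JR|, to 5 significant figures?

15.222

J is at the origin; JC is horizontal with |JC| = 46.7 and C in +x, so C = (46.7, 0). JT runs at 116.0° with |JT| = 26.6, so T = (-11.661, 23.908). R is determined by |TR| = 38.2 and |RC| = 54.7 together: it lies at the intersection of circle(T, 38.2) and circle(C, 54.7). With |TC| = 63.068, the foot of the radical line on TC is 19.382 from T and the perpendicular offset is √(38.2² − 19.382²) = 32.918. Taking the right-of-TC solution: R = (-6.2043, -13.900).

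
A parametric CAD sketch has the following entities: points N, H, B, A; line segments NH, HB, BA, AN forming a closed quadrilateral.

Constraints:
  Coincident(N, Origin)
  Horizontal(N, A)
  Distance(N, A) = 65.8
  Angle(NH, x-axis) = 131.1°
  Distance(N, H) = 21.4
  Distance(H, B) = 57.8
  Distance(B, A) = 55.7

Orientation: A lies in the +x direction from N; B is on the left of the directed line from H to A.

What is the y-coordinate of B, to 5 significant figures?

46.487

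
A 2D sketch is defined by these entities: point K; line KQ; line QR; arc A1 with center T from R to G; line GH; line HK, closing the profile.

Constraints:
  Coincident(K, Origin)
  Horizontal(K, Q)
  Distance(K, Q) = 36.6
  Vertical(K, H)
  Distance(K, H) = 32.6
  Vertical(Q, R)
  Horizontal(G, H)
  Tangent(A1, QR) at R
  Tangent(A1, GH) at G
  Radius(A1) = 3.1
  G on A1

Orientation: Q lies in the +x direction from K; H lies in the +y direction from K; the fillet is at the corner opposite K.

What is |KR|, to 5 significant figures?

47.009

K is at the origin; K and Q share the same y with |KQ| = 36.6 and Q on the +x side, so Q = (36.600, 0.0000). KH is vertical with |KH| = 32.6 and H on the +y side, so H = (0.0000, 32.600). The virtual corner opposite K is at (36.600, 32.600). Since A1 is tangent to QR there, TR ⟂ QR and the tangent condition forces TG to be normal to GH, with radius 3.1, so the center T sits 3.1 in from both sides at T = (33.500, 29.500). That places the tangent points at R = (36.600, 29.500) on QR and G = (33.500, 32.600) on GH. Then |KR| = |R − K| = 47.009.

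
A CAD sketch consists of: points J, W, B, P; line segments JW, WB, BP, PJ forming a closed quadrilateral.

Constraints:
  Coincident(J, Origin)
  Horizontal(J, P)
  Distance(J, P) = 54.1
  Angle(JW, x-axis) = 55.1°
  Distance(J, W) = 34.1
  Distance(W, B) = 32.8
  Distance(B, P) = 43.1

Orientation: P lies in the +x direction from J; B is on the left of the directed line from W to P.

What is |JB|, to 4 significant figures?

64.87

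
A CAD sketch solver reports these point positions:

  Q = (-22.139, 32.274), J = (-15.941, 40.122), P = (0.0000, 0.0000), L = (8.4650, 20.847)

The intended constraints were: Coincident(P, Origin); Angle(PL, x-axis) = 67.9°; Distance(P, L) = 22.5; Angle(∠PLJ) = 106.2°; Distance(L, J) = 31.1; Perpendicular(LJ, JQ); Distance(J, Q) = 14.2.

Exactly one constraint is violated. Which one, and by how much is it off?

Distance(J, Q) = 14.2 — off by 4.20.

P = (0.00, 0.00) ✓; PL at 67.90° ✓; |PL| = 22.50 ✓; ∠PLJ = 106.2° ✓; |LJ| = 31.10 ✓; ∠(LJ, JQ) = 90.00° ✓; |JQ| = 10.00 ✗.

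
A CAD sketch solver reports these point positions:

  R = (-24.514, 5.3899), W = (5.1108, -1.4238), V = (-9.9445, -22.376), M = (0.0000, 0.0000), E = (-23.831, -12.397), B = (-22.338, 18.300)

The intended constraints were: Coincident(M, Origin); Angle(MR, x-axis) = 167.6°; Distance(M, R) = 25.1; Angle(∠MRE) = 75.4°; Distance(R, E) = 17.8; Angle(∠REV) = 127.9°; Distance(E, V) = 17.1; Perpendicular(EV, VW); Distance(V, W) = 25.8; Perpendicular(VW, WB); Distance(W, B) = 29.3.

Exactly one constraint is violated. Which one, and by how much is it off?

Distance(W, B) = 29.3 — off by 4.50.

M = (0.00, 0.00) ✓; MR at 167.6° ✓; |MR| = 25.10 ✓; ∠MRE = 75.40° ✓; |RE| = 17.80 ✓; ∠REV = 127.9° ✓; |EV| = 17.10 ✓; ∠(EV, VW) = 90.00° ✓; |VW| = 25.80 ✓; ∠(VW, WB) = 90.00° ✓; |WB| = 33.80 ✗.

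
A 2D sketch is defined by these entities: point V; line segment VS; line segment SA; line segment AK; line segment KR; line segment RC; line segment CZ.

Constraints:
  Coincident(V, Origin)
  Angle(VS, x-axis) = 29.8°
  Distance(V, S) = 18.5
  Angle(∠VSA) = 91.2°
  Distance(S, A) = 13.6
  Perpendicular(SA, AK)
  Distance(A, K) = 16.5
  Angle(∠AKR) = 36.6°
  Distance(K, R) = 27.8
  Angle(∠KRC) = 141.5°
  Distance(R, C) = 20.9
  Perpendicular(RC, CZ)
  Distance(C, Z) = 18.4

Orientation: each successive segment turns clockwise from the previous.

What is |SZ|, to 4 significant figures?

30.67

V is at the origin; VS runs at 29.8° with length 18.5, so S = (16.05, 9.194). ∠VSA = 91.2° gives SA at -59.00° from the x-axis; with |SA| = 13.6, A = (23.06, -2.463). SA ⟂ AK, so AK runs at -149.0°; with |AK| = 16.5, K = (8.915, -10.96). ∠AKR = 36.6° gives KR at 67.60° from the x-axis; with |KR| = 27.8, R = (19.51, 14.74). ∠KRC = 141.5° gives RC at 29.10° from the x-axis; with |RC| = 20.9, C = (37.77, 24.91). The perpendicularity gives CZ at right angles to RC, so CZ runs at -60.90°; with |CZ| = 18.4, Z = (46.72, 8.828). Then |SZ| = |Z − S| = 30.67.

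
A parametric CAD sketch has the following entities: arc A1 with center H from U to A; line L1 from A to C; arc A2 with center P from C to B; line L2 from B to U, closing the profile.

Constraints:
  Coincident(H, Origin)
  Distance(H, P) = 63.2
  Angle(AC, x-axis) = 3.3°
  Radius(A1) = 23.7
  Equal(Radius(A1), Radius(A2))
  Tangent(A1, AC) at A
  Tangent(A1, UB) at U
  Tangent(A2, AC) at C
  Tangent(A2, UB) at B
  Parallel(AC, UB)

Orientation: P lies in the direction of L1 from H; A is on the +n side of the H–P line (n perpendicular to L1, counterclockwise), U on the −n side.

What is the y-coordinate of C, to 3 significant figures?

27.3

The slot axis is L1's direction at 3.3°, so u = (cos 3.3°, sin 3.3°) = (0.998, 0.0576) and n = (−sin 3.3°, cos 3.3°) = (-0.0576, 0.998). H is at the origin and P lies 63.2 along u from H, so P = 63.2·u = (63.1, 3.64). Tangency of A1 to both parallel lines with radius 23.7 puts A and U at H ± 23.7·n: A = (-1.36, 23.7), U = (1.36, -23.7). Equal radii place C and B the same way about P: C = P + 23.7·n = (61.7, 27.3), B = P − 23.7·n = (64.5, -20.0). So C.y = 27.3.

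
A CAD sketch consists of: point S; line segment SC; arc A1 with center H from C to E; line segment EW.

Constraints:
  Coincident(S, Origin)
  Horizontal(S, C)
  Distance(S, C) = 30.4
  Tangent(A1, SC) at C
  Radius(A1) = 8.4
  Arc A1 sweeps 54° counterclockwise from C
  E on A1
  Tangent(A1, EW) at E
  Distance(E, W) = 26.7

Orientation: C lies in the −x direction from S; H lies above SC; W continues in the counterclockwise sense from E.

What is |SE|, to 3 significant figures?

23.9

S is at the origin; SC is horizontal with |SC| = 30.4 and C on the −x side, so C = (-30.4, 0.00). A1 meets SC tangentially, so HC is at right angles to SC, so H = C + (0, 8.4) = (-30.4, 8.40). On A1, C sits at bearing -90° from H; a 54° counterclockwise sweep puts E at bearing -36°, so E = H + 8.4·(cos -36°, sin -36°) = (-23.6, 3.46). Then |SE| = |E − S| = 23.9.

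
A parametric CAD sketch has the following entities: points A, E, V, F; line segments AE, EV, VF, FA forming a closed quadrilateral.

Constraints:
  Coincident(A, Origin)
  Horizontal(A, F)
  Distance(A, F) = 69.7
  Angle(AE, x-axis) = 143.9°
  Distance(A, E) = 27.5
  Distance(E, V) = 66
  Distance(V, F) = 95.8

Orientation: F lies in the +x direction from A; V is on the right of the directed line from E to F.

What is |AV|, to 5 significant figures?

50.671

Checks: |EV| = 66.00 ✓; |VF| = 95.80 ✓.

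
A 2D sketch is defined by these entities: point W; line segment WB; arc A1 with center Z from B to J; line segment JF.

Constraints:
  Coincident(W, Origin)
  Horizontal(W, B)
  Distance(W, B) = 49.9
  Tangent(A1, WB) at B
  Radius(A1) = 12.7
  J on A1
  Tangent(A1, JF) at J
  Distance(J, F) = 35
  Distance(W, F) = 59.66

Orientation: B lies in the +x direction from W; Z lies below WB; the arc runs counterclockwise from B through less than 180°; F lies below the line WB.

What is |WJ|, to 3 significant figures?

39.2

W is at the origin; W and B share the same y with |WB| = 49.9 and B on the +x side, so B = (49.9, 0.00). Since A1 is tangent to WB there, ZB ⟂ WB, so Z = B + (0, -12.7) = (49.9, -12.7). Since ZJ ⟂ JF (tangency), |ZF| = √(12.7² + 35.0²) = 37.2 regardless of where J sits on A1. So F lies on both circle(W, 59.66) and circle(Z, 37.2); the below-WB intersection is F = (36.3, -47.4). J is the foot of the tangent from F: J = (37.2, -12.4).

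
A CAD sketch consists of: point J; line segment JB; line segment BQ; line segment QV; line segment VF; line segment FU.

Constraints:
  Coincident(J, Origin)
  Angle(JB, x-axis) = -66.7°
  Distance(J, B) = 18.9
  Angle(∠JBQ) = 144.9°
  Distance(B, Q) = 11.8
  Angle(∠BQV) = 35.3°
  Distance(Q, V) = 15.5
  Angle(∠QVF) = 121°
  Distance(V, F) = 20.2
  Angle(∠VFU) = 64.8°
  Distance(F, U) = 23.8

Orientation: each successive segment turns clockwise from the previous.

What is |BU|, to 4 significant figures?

14.88

∠QVF = 121.0° gives VF at 54.50° from the x-axis; with |VF| = 20.2, F = (10.61, 1.750). ∠VFU = 64.8° gives FU at -60.70° from the x-axis; with |FU| = 23.8, U = (22.26, -19.00). Then |BU| = |U − B| = 14.88.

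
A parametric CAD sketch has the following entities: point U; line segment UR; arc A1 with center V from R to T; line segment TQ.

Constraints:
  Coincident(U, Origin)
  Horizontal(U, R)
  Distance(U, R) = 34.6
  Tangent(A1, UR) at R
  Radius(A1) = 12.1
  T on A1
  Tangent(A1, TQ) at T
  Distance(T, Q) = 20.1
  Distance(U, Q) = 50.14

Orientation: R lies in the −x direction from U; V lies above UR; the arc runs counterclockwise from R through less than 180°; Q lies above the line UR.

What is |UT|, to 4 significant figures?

30.76

U is at the origin; U and R share the same y with |UR| = 34.6 and R on the −x side, so R = (-34.60, 0.000). Tangency of A1 to UR means the radius VR is perpendicular to UR, so V = R + (0, 12.1) = (-34.60, 12.10). Since VT ⟂ TQ (tangency), |VQ| = √(12.1² + 20.1²) = 23.46 regardless of where T sits on A1. So Q lies on both circle(U, 50.14) and circle(V, 23.46); the above-UR intersection is Q = (-35.36, 35.55). T is the foot of the tangent from Q: T = (-24.44, 18.67).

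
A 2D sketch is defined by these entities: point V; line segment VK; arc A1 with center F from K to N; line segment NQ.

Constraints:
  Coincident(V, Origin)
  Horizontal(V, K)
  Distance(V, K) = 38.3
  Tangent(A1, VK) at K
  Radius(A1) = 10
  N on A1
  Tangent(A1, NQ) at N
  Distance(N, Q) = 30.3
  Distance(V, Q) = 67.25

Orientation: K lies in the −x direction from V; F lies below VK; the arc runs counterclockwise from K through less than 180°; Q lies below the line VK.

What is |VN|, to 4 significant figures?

48.37

V is at the origin; VK is horizontal with |VK| = 38.3 and K on the −x side, so K = (-38.30, 0.000). Since A1 is tangent to VK there, FK ⟂ VK, so F = K + (0, -10) = (-38.30, -10.00). Since FN ⟂ NQ (tangency), |FQ| = √(10.0² + 30.3²) = 31.91 regardless of where N sits on A1. So Q lies on both circle(V, 67.25) and circle(F, 31.91); the below-VK intersection is Q = (-56.81, -35.99). N is the foot of the tangent from Q: N = (-47.85, -7.044).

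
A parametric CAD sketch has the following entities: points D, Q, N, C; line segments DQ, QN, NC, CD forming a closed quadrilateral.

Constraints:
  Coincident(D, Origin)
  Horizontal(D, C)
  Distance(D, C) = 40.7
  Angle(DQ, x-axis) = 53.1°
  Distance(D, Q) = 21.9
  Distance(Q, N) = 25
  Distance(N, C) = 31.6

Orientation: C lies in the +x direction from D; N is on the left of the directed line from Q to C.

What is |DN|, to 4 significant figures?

46.15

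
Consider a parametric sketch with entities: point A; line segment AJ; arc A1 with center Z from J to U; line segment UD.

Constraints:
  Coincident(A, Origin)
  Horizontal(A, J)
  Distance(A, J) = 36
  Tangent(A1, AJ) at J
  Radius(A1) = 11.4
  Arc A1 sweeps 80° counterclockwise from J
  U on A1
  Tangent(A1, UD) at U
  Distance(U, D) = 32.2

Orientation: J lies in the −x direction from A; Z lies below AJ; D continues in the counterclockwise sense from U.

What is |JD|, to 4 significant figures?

44.44

On A1, J sits at bearing 90° from Z; an 80° counterclockwise sweep puts U at bearing 170°, so U = Z + 11.4·(cos 170°, sin 170°) = (-47.23, -9.420). Since A1 is tangent to UD there, ZU ⟂ UD, so UD runs along (−sin 170°, cos 170°); with |UD| = 32.2, D = (-52.82, -41.13). Then |JD| = |D − J| = 44.44.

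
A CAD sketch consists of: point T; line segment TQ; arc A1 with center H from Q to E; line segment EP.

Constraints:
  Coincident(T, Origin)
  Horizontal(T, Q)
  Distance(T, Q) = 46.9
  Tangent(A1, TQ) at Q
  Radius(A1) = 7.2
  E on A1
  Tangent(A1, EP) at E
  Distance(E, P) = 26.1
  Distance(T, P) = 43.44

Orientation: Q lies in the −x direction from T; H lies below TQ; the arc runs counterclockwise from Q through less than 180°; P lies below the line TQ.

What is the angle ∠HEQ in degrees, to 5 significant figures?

20.282°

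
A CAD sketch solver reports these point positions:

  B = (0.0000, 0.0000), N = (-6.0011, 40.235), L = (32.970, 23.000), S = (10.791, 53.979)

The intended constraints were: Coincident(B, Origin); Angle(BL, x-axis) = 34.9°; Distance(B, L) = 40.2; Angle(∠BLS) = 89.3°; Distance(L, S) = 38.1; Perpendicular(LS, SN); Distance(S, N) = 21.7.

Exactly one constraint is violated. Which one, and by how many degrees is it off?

Perpendicular(LS, SN) — off by 3.70°.

B = (0.00, 0.00) ✓; BL at 34.90° ✓; |BL| = 40.20 ✓; ∠BLS = 89.30° ✓; |LS| = 38.10 ✓; ∠(LS, SN) = 93.70° ✗; |SN| = 21.70 ✓.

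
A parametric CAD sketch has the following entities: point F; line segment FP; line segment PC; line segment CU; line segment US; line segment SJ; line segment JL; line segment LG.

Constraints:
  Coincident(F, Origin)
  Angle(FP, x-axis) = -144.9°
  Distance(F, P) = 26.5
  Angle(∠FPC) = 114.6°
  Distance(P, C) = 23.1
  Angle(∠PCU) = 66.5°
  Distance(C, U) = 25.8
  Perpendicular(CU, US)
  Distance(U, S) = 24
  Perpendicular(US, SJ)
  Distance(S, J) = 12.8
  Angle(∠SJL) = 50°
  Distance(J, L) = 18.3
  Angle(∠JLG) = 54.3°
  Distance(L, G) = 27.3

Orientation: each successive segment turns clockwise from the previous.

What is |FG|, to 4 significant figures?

15.33

F is at the origin; FP runs at -144.9° with length 26.5, so P = (-21.68, -15.24). ∠FPC = 114.6° gives PC at 149.7° from the x-axis; with |PC| = 23.1, C = (-41.63, -3.583). ∠PCU = 66.5° gives CU at 36.20° from the x-axis; with |CU| = 25.8, U = (-20.81, 11.65). The perpendicularity gives US at right angles to CU, so US runs at -53.80°; with |US| = 24.0, S = (-6.631, -7.712). US is perpendicular to SJ, so SJ runs at -143.8°; with |SJ| = 12.8, J = (-16.96, -15.27). ∠SJL = 50.0° gives JL at 86.20° from the x-axis; with |JL| = 18.3, L = (-15.75, 2.988). ∠JLG = 54.3° gives LG at -39.50° from the x-axis; with |LG| = 27.3, G = (5.318, -14.38). Then |FG| = |G − F| = 15.33.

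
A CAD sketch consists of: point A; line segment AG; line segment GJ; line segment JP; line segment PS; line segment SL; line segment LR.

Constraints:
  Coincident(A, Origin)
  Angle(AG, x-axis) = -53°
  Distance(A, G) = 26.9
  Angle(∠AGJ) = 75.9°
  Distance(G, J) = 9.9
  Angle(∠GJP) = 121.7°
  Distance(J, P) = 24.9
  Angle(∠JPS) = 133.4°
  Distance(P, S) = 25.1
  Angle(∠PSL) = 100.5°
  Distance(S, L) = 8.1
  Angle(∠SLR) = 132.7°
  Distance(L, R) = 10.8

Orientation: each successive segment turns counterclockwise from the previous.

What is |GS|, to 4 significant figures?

48.35

A is at the origin; AG runs at -53.0° with length 26.9, so G = (16.19, -21.48). ∠AGJ = 75.9° gives GJ at 51.10° from the x-axis; with |GJ| = 9.9, J = (22.41, -13.78). ∠GJP = 121.7° gives JP at 109.4° from the x-axis; with |JP| = 24.9, P = (14.13, 9.708). ∠JPS = 133.4° gives PS at 156.0° from the x-axis; with |PS| = 25.1, S = (-8.795, 19.92). Then |GS| = |S − G| = 48.35.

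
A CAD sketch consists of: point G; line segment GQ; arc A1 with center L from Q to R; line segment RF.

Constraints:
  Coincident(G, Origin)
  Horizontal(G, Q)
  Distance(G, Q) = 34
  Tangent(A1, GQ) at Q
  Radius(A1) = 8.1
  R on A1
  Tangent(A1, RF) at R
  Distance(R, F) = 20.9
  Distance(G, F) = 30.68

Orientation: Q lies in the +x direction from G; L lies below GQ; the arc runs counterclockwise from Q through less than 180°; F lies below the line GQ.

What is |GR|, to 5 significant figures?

26.975

Checks: |LQ| = 8.100 ✓; |LR| = 8.100 ✓; ∠(LR, RF) = 90.00° ✓; |RF| = 20.90 ✓; |GF| = 30.68 ✓.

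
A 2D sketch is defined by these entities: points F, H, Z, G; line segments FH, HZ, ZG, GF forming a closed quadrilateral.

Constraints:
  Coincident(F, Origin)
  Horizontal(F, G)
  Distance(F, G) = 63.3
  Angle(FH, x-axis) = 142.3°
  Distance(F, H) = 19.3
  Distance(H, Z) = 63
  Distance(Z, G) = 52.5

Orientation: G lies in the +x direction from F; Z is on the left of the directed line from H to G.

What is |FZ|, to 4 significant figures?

59.38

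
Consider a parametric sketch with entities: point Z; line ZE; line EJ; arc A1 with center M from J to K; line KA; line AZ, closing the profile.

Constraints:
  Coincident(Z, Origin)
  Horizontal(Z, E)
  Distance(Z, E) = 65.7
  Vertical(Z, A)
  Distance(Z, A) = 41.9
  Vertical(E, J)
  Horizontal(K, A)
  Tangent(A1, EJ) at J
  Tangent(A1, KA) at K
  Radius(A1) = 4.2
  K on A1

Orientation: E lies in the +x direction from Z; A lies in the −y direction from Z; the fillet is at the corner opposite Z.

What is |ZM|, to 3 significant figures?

72.1

Z is at the origin; Z and E share the same y with |ZE| = 65.7 and E on the +x side, so E = (65.7, 0.00). ZA is vertical with |ZA| = 41.9 and A on the −y side, so A = (0.00, -41.9). The virtual corner opposite Z is at (65.7, -41.9). The tangent condition forces MJ to be normal to EJ and tangency of A1 to KA means the radius MK is perpendicular to KA, with radius 4.2, so the center M sits 4.2 in from both sides at M = (61.5, -37.7). Then |ZM| = |M − Z| = 72.1.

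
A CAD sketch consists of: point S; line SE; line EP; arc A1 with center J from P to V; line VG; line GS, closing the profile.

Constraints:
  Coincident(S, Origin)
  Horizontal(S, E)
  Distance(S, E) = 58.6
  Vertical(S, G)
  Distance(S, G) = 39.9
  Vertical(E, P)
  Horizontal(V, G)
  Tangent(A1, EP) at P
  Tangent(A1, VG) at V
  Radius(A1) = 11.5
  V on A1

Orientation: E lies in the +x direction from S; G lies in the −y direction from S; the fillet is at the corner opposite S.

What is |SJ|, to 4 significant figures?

55.00

SG is vertical with |SG| = 39.9 and G on the −y side, so G = (0.000, -39.90). The virtual corner opposite S is at (58.60, -39.90). Since A1 is tangent to EP there, JP ⟂ EP and A1 meets VG tangentially, so JV is at right angles to VG, with radius 11.5, so the center J sits 11.5 in from both sides at J = (47.10, -28.40). Then |SJ| = |J − S| = 55.00.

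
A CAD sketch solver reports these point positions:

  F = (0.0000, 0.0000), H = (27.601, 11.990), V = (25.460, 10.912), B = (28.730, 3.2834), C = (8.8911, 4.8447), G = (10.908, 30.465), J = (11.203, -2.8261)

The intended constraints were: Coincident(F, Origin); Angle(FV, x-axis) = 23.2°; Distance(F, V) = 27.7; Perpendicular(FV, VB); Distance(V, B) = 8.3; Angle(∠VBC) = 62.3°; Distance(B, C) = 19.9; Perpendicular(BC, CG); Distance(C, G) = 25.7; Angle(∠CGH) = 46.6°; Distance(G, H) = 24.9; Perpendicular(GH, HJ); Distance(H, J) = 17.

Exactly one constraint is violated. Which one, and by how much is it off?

Distance(H, J) = 17 — off by 5.10.

F = (0.00, 0.00) ✓; FV at 23.20° ✓; |FV| = 27.70 ✓; ∠(FV, VB) = 90.00° ✓; |VB| = 8.300 ✓; ∠VBC = 62.30° ✓; |BC| = 19.90 ✓; ∠(BC, CG) = 90.00° ✓; |CG| = 25.70 ✓; ∠CGH = 46.60° ✓; |GH| = 24.90 ✓; ∠(GH, HJ) = 90.00° ✓; |HJ| = 22.10 ✗.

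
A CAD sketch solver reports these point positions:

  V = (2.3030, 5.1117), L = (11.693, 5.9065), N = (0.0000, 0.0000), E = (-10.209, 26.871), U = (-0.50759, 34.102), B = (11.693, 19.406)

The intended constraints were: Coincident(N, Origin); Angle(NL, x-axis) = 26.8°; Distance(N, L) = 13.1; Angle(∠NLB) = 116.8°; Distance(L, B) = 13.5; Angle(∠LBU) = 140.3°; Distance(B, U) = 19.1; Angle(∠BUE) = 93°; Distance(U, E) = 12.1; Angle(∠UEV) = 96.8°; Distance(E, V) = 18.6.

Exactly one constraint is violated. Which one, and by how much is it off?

Distance(E, V) = 18.6 — off by 6.50.

N = (0.00, 0.00) ✓; NL at 26.80° ✓; |NL| = 13.10 ✓; ∠NLB = 116.8° ✓; |LB| = 13.50 ✓; ∠LBU = 140.3° ✓; |BU| = 19.10 ✓; ∠BUE = 93.00° ✓; |UE| = 12.10 ✓; ∠UEV = 96.80° ✓; |EV| = 25.10 ✗.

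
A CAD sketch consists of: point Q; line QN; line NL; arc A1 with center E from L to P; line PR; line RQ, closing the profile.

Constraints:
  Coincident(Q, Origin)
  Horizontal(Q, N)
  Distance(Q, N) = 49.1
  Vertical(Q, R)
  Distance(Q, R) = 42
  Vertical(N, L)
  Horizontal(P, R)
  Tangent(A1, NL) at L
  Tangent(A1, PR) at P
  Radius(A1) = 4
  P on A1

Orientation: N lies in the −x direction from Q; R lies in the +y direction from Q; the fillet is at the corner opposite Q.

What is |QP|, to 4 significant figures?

61.63

Q is at the origin; Q and N share the same y with |QN| = 49.1 and N on the −x side, so N = (-49.10, 0.000). QR is vertical with |QR| = 42.0 and R on the +y side, so R = (0.000, 42.00). The virtual corner opposite Q is at (-49.10, 42.00). Tangency of A1 to NL means the radius EL is perpendicular to NL and A1 meets PR tangentially, so EP is at right angles to PR, with radius 4.0, so the center E sits 4.0 in from both sides at E = (-45.10, 38.00). That places the tangent points at L = (-49.10, 38.00) on NL and P = (-45.10, 42.00) on PR. Then |QP| = |P − Q| = 61.63.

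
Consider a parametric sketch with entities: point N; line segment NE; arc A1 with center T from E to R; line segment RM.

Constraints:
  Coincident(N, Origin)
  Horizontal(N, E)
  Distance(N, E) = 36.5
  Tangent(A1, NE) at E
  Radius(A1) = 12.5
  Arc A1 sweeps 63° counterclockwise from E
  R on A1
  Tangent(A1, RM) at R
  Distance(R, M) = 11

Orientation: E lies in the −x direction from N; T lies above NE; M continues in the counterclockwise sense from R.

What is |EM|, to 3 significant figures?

23.2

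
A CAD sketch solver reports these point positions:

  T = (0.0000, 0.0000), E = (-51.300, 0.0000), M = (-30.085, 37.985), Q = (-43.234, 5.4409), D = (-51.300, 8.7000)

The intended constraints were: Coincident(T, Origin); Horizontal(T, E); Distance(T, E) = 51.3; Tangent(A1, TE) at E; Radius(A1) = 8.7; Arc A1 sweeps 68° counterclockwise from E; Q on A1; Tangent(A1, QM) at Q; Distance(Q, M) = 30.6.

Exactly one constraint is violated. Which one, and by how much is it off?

Distance(Q, M) = 30.6 — off by 4.50.

T = (0.00, 0.00) ✓; T.y = 0.00, E.y = 0.00 ✓; |TE| = 51.30 ✓; ∠(DE, ET) = 90.00° ✓; |DE| = 8.700 ✓; bearing(D→Q) − bearing(D→E) = 68.00° ✓; |DQ| = 8.700 ✓; ∠(DQ, QM) = 90.00° ✓; |QM| = 35.10 ✗.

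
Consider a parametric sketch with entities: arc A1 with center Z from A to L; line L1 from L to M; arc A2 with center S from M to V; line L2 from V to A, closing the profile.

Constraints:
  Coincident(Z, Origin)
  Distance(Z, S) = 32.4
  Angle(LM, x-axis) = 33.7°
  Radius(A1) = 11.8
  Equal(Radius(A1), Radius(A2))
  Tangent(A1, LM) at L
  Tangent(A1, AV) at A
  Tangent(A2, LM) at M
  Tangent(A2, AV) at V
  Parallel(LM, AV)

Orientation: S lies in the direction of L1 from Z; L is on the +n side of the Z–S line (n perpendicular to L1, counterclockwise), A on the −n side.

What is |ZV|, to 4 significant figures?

34.48

The slot axis is L1's direction at 33.7°, so u = (cos 33.7°, sin 33.7°) = (0.8320, 0.5548) and n = (−sin 33.7°, cos 33.7°) = (-0.5548, 0.8320). Z is at the origin and S lies 32.4 along u from Z, so S = 32.4·u = (26.96, 17.98). Tangency of A1 to both parallel lines with radius 11.8 puts L and A at Z ± 11.8·n: L = (-6.547, 9.817), A = (6.547, -9.817). Equal radii place M and V the same way about S: M = S + 11.8·n = (20.41, 27.79), V = S − 11.8·n = (33.50, 8.160). Then |ZV| = |V − Z| = 34.48.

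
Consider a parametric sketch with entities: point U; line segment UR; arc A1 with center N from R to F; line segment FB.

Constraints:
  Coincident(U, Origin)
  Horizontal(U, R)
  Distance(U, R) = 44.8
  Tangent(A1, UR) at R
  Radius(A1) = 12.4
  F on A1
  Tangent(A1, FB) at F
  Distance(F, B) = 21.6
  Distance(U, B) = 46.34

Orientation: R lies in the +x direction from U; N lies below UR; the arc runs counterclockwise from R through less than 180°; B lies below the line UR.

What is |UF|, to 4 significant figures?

34.58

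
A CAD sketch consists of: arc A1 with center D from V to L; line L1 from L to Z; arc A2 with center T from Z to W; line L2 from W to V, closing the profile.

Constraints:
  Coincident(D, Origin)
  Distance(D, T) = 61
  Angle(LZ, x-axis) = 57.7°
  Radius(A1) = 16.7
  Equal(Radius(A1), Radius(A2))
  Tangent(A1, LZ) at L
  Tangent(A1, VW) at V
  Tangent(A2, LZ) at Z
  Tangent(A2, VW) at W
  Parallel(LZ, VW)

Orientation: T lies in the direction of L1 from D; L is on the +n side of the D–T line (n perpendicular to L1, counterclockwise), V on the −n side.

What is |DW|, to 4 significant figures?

63.24

The slot axis is L1's direction at 57.7°, so u = (cos 57.7°, sin 57.7°) = (0.5344, 0.8453) and n = (−sin 57.7°, cos 57.7°) = (-0.8453, 0.5344). D is at the origin and T lies 61.0 along u from D, so T = 61.0·u = (32.60, 51.56). Tangency of A1 to both parallel lines with radius 16.7 puts L and V at D ± 16.7·n: L = (-14.12, 8.924), V = (14.12, -8.924). Equal radii place Z and W the same way about T: Z = T + 16.7·n = (18.48, 60.48), W = T − 16.7·n = (46.71, 42.64). Then |DW| = |W − D| = 63.24.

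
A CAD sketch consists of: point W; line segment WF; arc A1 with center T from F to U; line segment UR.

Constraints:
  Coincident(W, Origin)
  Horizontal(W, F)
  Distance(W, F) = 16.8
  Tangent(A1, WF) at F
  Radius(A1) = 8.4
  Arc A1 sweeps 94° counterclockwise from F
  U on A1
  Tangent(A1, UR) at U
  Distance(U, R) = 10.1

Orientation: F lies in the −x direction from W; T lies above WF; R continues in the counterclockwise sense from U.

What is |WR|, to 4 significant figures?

21.13

W is at the origin; WF is horizontal with |WF| = 16.8 and F on the −x side, so F = (-16.80, 0.000). A1 meets WF tangentially, so TF is at right angles to WF, so T = F + (0, 8.4) = (-16.80, 8.400). On A1, F sits at bearing -90° from T; a 94° counterclockwise sweep puts U at bearing 4°, so U = T + 8.4·(cos 4°, sin 4°) = (-8.420, 8.986). A1 meets UR tangentially, so TU is at right angles to UR, so UR runs along (−sin 4°, cos 4°); with |UR| = 10.1, R = (-9.125, 19.06). Then |WR| = |R − W| = 21.13.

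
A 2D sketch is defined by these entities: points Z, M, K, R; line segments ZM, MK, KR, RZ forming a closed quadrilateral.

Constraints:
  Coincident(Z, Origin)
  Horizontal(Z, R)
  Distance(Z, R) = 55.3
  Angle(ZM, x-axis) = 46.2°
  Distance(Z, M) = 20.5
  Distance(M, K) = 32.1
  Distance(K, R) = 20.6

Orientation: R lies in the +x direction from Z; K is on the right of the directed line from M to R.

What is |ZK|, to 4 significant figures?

37.40

Z is at the origin; Z and R share the same y with |ZR| = 55.3 and R in +x, so R = (55.3, 0). ZM runs at 46.2° with |ZM| = 20.5, so M = (14.19, 14.80). K is determined by |MK| = 32.1 and |KR| = 20.6 together: it lies at the intersection of circle(M, 32.1) and circle(R, 20.6). With |MR| = 43.69, the foot of the radical line on MR is 28.78 from M and the perpendicular offset is √(32.1² − 28.78²) = 14.21. Taking the right-of-MR solution: K = (36.46, -8.324).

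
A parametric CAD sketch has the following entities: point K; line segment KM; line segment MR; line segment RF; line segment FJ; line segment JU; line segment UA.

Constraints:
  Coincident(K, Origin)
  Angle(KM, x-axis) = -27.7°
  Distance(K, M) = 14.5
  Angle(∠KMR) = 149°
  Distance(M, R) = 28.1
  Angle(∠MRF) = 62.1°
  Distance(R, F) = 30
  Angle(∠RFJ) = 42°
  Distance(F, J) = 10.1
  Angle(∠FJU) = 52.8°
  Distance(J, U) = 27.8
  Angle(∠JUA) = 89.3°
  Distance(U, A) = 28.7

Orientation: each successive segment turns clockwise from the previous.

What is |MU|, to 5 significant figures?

46.313

K is at the origin; KM runs at -27.7° with length 14.5, so M = (12.838, -6.7402). ∠KMR = 149.0° gives MR at -58.700° from the x-axis; with |MR| = 28.1, R = (27.437, -30.751). ∠MRF = 62.1° gives RF at -176.60° from the x-axis; with |RF| = 30.0, F = (-2.5105, -32.530). ∠RFJ = 42.0° gives FJ at 45.400° from the x-axis; with |FJ| = 10.1, J = (4.5812, -25.338). ∠FJU = 52.8° gives JU at -81.800° from the x-axis; with |JU| = 27.8, U = (8.5463, -52.854). Then |MU| = |U − M| = 46.313.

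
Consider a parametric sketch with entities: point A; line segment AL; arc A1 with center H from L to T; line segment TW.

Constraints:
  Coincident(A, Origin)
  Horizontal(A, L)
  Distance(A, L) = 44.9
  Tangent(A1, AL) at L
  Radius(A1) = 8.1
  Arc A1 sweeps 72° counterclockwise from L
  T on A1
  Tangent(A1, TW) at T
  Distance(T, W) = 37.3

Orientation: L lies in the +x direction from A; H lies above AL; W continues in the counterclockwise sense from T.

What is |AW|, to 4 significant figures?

76.15

On A1, L sits at bearing -90° from H; a 72° counterclockwise sweep puts T at bearing -18°, so T = H + 8.1·(cos -18°, sin -18°) = (52.60, 5.597). The tangent condition forces HT to be normal to TW, so TW runs along (−sin -18°, cos -18°); with |TW| = 37.3, W = (64.13, 41.07). Then |AW| = |W − A| = 76.15.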